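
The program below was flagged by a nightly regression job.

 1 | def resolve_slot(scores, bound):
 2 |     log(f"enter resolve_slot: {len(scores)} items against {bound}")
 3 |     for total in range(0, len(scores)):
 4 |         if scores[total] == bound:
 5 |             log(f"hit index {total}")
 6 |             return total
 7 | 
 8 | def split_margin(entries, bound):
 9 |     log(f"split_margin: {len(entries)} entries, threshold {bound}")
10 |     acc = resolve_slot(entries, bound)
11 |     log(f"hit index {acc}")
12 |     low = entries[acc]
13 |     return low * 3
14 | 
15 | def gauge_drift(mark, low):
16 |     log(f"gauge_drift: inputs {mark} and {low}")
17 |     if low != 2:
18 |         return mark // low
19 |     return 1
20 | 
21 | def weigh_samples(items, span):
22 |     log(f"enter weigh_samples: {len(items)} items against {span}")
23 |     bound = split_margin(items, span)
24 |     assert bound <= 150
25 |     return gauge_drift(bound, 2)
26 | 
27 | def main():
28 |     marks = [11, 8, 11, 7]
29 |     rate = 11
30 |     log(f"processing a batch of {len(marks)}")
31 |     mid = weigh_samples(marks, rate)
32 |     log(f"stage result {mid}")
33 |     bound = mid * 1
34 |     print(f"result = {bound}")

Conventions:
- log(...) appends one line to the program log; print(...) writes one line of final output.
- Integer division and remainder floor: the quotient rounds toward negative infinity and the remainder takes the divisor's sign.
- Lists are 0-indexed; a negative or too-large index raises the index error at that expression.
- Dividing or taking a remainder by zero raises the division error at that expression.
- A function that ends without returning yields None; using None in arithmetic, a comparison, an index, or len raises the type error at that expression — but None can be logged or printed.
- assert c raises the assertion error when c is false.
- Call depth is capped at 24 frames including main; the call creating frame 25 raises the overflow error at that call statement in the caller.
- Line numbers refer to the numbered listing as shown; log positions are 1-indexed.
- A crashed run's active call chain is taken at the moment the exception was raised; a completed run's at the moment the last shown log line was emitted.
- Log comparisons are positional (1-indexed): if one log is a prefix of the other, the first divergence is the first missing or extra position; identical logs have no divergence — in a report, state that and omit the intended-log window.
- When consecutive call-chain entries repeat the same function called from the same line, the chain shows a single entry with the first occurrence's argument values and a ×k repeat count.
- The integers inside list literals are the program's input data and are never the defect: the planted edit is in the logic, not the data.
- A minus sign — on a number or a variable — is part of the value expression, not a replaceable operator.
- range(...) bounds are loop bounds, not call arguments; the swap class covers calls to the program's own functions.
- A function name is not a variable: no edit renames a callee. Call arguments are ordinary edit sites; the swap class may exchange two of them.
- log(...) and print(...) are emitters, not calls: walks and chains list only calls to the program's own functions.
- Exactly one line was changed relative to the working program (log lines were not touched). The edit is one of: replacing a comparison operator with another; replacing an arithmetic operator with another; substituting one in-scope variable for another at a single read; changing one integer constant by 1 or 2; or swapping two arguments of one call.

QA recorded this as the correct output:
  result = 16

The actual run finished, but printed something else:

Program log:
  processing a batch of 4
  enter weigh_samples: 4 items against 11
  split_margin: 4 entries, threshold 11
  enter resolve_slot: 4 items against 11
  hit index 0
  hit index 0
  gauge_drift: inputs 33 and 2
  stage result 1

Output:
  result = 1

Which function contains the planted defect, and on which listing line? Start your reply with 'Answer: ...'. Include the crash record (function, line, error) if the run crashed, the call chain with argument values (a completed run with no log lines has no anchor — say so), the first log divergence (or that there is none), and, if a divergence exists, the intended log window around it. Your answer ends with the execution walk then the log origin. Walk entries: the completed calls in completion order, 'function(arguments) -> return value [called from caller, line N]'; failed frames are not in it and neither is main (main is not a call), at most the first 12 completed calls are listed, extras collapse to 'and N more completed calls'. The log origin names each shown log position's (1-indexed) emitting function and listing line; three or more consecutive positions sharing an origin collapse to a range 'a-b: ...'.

Answer: the defect is in gauge_drift at line 17.
The tell: The earliest visible damage is log position 8 — 'stage result 1' rather than the intended 'stage result 16'.
Call chain: main.
First divergence: position 8 — the shown line 'stage result 1' should read 'stage result 16'.
Intended log window:
  6: hit index 0
  7: gauge_drift: inputs 33 and 2
  8: stage result 16
Execution walk:
  resolve_slot([11, 8, 11, 7], 11) -> 0  [called from split_margin, line 10]
  split_margin([11, 8, 11, 7], 11) -> 33  [called from weigh_samples, line 23]
  gauge_drift(33, 2) -> 1  [called from weigh_samples, line 25]
  weigh_samples([11, 8, 11, 7], 11) -> 1  [called from main, line 31]
Origin of each log line:
  1: emitted by main (line 30)
  2: emitted by weigh_samples (line 22)
  3: emitted by split_margin (line 9)
  4: emitted by resolve_slot (line 2)
  5: emitted by resolve_slot (line 5)
  6: emitted by split_margin (line 11)
  7: emitted by gauge_drift (line 16)
  8: emitted by main (line 32)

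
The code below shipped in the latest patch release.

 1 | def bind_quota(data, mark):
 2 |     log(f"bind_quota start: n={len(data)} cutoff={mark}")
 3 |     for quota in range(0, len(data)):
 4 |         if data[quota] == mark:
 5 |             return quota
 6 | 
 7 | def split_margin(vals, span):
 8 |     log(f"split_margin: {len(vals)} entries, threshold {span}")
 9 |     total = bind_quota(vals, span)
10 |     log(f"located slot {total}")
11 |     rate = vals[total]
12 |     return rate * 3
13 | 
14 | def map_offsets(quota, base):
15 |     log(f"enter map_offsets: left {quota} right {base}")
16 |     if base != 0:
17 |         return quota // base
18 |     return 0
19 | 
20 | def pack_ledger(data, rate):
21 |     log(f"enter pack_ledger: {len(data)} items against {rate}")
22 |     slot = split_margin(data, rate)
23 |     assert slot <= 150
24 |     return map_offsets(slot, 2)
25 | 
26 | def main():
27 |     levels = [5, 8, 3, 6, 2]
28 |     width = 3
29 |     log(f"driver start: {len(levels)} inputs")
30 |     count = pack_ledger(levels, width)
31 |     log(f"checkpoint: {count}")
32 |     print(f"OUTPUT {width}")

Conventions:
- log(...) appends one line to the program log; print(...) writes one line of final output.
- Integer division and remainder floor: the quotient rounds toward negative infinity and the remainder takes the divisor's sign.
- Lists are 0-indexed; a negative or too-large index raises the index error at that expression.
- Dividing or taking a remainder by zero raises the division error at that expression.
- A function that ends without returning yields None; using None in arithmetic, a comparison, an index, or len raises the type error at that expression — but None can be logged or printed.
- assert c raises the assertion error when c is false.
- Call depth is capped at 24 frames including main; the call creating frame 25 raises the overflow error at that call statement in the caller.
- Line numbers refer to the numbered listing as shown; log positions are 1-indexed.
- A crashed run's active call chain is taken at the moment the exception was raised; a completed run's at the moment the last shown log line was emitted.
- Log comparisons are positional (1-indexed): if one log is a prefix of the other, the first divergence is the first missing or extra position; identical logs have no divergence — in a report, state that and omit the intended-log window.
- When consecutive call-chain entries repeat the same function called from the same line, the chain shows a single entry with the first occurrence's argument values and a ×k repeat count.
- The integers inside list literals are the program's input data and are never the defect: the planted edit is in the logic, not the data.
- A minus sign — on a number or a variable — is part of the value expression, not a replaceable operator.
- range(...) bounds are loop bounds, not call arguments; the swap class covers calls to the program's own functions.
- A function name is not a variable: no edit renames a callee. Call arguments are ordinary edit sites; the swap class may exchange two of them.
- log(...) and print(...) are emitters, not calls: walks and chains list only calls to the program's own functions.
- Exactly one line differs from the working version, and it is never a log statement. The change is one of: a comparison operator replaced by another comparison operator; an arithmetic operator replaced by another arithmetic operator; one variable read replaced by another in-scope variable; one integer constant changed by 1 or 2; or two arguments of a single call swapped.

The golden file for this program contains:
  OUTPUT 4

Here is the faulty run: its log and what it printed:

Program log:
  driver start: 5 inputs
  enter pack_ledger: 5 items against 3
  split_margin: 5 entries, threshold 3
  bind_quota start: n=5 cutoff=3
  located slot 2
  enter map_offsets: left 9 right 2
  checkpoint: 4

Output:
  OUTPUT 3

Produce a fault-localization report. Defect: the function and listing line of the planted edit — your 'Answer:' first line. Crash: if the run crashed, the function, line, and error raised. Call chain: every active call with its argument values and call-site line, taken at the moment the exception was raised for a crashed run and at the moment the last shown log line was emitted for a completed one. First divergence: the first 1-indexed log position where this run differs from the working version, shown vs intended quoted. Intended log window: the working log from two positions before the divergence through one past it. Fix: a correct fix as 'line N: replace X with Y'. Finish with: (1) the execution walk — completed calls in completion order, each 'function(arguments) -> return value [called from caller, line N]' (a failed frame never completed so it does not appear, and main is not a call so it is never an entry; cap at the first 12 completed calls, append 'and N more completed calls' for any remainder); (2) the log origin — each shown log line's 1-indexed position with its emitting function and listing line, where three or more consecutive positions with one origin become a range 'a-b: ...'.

Answer: the defect is in main at line 32.
Key fact: Nothing in the log betrays the bug — only the output does.
Call chain: main.
First divergence: none; the two logs match at every position.
Execution walk:
  bind_quota([5, 8, 3, 6, 2], 3) -> 2  [called from split_margin, line 9]
  split_margin([5, 8, 3, 6, 2], 3) -> 9  [called from pack_ledger, line 22]
  map_offsets(9, 2) -> 4  [called from pack_ledger, line 24]
  pack_ledger([5, 8, 3, 6, 2], 3) -> 4  [called from main, line 30]
Log line origins:
  1: emitted by main (line 29)
  2: emitted by pack_ledger (line 21)
  3: emitted by split_margin (line 8)
  4: emitted by bind_quota (line 2)
  5: emitted by split_margin (line 10)
  6: emitted by map_offsets (line 15)
  7: emitted by main (line 31)
A correct fix: line 32: replace `width` with `count`.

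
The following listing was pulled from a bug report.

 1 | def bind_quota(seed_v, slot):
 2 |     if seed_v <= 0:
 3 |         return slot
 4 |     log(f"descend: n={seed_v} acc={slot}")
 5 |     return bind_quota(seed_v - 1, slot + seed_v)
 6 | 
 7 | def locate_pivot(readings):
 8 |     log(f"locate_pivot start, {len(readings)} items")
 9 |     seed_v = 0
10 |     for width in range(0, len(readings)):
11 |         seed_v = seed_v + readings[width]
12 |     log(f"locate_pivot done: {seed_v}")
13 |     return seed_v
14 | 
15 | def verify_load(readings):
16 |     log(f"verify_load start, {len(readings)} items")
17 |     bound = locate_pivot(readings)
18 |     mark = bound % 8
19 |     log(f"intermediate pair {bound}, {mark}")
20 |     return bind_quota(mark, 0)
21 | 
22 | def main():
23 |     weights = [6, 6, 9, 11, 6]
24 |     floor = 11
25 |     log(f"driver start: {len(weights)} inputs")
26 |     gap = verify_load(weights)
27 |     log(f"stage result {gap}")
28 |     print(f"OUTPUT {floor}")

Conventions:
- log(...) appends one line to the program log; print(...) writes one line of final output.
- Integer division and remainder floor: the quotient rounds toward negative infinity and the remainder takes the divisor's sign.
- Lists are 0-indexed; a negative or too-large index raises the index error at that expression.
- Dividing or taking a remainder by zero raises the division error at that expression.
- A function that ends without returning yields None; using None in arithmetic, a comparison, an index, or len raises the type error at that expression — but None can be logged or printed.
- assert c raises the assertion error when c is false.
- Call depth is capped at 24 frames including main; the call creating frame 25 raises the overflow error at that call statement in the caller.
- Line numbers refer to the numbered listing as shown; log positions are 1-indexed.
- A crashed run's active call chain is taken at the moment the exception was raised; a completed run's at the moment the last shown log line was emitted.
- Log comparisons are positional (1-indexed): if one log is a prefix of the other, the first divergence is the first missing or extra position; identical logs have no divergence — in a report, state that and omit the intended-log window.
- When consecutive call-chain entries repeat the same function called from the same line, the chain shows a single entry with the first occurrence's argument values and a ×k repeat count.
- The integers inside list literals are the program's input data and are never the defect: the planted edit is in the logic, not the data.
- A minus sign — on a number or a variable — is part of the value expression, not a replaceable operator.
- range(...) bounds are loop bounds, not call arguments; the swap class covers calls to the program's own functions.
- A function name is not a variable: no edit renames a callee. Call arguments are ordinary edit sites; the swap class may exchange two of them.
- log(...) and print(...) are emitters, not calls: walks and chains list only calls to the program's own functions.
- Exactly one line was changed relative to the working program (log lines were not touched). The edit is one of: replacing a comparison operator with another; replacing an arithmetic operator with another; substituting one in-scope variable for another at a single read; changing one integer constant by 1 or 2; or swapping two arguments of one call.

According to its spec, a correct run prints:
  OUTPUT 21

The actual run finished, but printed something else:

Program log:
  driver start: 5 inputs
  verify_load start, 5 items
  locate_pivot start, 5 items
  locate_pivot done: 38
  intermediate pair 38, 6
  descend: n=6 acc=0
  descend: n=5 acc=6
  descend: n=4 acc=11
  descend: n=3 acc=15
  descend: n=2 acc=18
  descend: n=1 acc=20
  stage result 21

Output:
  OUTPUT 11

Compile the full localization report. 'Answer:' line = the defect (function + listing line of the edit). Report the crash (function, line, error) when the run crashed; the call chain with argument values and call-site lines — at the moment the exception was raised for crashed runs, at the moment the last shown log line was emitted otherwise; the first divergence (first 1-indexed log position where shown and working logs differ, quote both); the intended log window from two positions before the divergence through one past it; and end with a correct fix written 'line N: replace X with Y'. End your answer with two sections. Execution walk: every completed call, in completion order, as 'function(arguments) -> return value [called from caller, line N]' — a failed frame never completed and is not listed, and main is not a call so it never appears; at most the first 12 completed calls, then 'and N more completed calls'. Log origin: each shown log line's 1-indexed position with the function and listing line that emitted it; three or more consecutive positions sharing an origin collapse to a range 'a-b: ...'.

Answer: the defect is in main at line 28.
Key fact: The two runs log identically and part ways only at the printed values.
Call chain: main.
First divergence: none; the two logs match at every position.
Execution walk:
  locate_pivot([6, 6, 9, 11, 6]) -> 38  [called from verify_load, line 17]
  bind_quota(0, 21) -> 21  [called from bind_quota, line 5]
  bind_quota(1, 20) -> 21  [called from bind_quota, line 5]
  bind_quota(2, 18) -> 21  [called from bind_quota, line 5]
  bind_quota(3, 15) -> 21  [called from bind_quota, line 5]
  bind_quota(4, 11) -> 21  [called from bind_quota, line 5]
  bind_quota(5, 6) -> 21  [called from bind_quota, line 5]
  bind_quota(6, 0) -> 21  [called from verify_load, line 20]
  verify_load([6, 6, 9, 11, 6]) -> 21  [called from main, line 26]
Log origin:
  1 — main, line 25
  2 — verify_load, line 16
  3 — locate_pivot, line 8
  4 — locate_pivot, line 12
  5 — verify_load, line 19
  6-11 — bind_quota, line 4
  12 — main, line 27
A correct fix: line 28: replace `floor` with `gap`.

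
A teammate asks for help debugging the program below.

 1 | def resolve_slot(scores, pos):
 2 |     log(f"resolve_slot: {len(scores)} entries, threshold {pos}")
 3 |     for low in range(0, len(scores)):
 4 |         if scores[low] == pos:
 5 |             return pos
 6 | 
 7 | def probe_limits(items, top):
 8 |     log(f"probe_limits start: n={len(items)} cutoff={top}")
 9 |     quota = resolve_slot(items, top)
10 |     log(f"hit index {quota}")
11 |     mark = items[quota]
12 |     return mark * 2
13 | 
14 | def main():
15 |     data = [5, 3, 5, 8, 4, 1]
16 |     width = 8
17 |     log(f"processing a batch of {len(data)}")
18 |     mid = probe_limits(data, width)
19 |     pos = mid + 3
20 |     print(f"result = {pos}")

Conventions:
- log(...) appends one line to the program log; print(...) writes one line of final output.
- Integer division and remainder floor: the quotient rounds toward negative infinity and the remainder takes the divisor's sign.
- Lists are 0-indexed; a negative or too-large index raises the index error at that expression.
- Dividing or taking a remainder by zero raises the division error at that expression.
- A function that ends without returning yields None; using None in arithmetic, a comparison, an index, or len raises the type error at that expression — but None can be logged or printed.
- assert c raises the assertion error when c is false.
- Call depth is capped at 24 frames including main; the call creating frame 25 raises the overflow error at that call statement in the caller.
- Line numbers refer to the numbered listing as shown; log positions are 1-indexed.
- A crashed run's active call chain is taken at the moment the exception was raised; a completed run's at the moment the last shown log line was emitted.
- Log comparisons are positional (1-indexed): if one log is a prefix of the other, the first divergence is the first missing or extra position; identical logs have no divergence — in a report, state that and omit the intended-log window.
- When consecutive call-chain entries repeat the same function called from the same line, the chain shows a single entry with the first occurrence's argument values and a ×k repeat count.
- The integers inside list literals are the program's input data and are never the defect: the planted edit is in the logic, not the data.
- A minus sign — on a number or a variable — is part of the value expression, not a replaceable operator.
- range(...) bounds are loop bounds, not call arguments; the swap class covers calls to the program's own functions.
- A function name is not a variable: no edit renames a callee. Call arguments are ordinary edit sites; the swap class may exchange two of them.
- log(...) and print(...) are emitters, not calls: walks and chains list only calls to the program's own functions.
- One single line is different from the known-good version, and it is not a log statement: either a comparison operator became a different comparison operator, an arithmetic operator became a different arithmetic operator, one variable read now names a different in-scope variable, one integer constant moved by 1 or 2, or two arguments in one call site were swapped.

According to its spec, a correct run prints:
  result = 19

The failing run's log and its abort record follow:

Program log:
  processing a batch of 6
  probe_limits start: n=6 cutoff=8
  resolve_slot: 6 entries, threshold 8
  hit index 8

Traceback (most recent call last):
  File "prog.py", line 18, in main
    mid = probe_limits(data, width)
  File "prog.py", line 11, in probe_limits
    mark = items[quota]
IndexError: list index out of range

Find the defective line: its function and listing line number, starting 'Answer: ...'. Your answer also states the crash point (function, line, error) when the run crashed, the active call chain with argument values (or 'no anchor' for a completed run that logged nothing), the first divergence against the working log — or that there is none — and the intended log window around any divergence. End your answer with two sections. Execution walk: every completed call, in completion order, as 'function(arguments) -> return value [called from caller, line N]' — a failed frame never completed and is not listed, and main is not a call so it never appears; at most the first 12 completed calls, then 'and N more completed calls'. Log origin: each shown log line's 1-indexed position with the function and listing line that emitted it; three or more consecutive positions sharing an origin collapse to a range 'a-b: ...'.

Answer: the defect is in resolve_slot at line 5.
Key observation: The earliest visible damage is log position 4 — 'hit index 8' rather than the intended 'hit index 3'.
Crash: probe_limits, line 11, IndexError.
Call chain: main -> probe_limits([5, 3, 5, 8, 4, 1], 8) (called at line 18).
First divergence: position 4 — the shown line 'hit index 8' should read 'hit index 3'.
Intended log window:
  2: probe_limits start: n=6 cutoff=8
  3: resolve_slot: 6 entries, threshold 8
  4: hit index 3
Execution walk:
  resolve_slot([5, 3, 5, 8, 4, 1], 8) -> 8  [called from probe_limits, line 9]
Log origin:
  1 — main, line 17
  2 — probe_limits, line 8
  3 — resolve_slot, line 2
  4 — probe_limits, line 10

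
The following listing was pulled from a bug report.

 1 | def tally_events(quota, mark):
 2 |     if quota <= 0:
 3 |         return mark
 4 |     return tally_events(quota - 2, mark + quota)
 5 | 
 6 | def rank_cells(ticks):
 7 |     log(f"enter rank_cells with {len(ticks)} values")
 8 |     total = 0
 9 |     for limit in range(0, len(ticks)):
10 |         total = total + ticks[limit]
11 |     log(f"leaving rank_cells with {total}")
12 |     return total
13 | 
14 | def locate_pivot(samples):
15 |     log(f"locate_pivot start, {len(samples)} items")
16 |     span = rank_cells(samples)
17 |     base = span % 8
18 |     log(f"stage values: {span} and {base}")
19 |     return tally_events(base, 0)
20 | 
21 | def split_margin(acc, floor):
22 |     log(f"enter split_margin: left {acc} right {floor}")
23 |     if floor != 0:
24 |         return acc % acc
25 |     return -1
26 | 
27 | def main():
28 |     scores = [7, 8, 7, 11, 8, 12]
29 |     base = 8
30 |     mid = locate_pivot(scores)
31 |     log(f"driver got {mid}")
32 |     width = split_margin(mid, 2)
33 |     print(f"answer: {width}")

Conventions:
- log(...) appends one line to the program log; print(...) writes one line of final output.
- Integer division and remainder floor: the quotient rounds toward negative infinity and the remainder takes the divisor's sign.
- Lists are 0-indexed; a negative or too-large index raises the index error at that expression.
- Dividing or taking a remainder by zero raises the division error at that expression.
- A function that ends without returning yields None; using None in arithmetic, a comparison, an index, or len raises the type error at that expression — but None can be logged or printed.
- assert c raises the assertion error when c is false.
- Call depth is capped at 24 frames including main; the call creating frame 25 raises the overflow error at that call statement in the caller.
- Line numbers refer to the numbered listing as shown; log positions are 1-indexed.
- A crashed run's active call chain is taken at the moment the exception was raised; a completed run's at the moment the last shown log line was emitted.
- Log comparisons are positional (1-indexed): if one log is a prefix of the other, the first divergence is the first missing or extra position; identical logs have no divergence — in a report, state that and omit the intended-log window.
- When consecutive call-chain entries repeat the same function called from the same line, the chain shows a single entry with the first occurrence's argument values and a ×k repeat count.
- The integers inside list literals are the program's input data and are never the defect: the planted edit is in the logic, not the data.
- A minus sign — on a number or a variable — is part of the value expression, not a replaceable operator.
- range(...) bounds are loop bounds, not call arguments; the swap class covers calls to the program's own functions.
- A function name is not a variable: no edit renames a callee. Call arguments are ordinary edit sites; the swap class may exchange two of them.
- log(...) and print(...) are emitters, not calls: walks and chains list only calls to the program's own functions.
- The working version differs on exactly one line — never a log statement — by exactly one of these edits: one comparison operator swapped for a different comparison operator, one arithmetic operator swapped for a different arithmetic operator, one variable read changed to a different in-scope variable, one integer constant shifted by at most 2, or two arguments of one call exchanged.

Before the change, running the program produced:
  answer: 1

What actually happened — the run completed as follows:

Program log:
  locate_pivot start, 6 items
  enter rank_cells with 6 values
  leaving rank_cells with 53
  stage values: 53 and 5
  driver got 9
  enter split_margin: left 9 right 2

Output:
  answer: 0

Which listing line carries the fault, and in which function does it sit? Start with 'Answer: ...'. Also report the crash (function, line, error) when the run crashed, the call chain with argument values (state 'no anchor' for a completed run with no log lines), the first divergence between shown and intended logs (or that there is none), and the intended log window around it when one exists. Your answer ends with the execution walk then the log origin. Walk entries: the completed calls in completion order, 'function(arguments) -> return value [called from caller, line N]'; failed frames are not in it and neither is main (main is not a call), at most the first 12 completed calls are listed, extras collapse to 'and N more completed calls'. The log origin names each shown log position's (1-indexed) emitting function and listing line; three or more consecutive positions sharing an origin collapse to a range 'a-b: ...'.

Answer: the defect is in split_margin at line 24.
The tell: No log line changed; the fault shows up purely in the output.
Call chain: main -> split_margin(9, 2) (called at line 32).
First divergence: none (the log streams are identical).
Execution walk:
  rank_cells([7, 8, 7, 11, 8, 12]) -> 53  [called from locate_pivot, line 16]
  tally_events(-1, 9) -> 9  [called from tally_events, line 4]
  tally_events(1, 8) -> 9  [called from tally_events, line 4]
  tally_events(3, 5) -> 9  [called from tally_events, line 4]
  tally_events(5, 0) -> 9  [called from locate_pivot, line 19]
  locate_pivot([7, 8, 7, 11, 8, 12]) -> 9  [called from main, line 30]
  split_margin(9, 2) -> 0  [called from main, line 32]
Origin of each log line:
  1 — locate_pivot, line 15
  2 — rank_cells, line 7
  3 — rank_cells, line 11
  4 — locate_pivot, line 18
  5 — main, line 31
  6 — split_margin, line 22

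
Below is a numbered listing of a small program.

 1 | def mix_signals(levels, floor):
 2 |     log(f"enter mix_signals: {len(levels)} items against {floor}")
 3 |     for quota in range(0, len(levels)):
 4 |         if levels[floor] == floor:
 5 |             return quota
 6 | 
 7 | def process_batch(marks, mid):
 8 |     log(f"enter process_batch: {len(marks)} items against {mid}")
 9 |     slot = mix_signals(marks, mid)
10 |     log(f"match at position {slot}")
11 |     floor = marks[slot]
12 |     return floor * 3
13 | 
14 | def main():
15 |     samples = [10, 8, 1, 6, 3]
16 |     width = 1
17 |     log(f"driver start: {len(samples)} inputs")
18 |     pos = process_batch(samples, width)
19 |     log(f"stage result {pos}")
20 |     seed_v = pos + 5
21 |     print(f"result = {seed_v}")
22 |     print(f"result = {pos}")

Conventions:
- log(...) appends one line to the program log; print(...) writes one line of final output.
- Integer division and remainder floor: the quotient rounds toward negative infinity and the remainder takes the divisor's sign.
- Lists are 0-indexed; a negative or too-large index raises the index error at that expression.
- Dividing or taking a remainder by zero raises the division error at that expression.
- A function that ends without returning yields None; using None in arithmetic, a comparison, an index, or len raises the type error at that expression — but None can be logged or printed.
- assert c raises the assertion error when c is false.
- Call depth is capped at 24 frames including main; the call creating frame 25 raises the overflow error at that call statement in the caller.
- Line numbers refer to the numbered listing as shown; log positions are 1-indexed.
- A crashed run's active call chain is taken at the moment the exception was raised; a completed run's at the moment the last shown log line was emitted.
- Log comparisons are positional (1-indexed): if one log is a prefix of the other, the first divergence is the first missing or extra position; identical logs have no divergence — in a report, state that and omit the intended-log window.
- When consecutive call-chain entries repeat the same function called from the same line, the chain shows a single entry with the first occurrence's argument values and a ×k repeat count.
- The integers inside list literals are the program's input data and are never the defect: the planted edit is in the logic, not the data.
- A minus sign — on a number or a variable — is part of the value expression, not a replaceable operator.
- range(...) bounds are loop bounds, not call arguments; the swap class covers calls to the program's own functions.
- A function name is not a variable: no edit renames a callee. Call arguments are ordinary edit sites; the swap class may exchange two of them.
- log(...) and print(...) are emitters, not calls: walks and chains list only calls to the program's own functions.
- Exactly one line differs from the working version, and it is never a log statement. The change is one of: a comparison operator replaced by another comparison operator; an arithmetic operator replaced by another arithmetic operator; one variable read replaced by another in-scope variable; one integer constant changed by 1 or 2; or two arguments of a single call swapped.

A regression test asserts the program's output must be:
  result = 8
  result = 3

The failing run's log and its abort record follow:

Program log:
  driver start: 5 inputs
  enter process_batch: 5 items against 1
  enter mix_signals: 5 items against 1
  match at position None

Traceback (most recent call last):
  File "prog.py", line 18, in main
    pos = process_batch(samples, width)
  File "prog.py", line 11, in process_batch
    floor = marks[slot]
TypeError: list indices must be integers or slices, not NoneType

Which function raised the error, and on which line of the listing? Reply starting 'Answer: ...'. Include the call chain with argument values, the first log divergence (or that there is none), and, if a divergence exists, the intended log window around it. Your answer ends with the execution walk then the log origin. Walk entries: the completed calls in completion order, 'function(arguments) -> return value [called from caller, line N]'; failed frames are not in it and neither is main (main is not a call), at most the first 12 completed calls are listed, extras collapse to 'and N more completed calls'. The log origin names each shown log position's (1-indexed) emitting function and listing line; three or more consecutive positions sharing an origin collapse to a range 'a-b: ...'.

Answer: the error was raised in process_batch, line 11.
Key observation: The log first diverges at position 4: the faulty run prints 'match at position None' where the working version prints 'match at position 2'.
Call chain: main -> process_batch([10, 8, 1, 6, 3], 1) (called at line 18).
First divergence: at position 4 the run shows 'match at position None' where the working version logs 'match at position 2'.
Intended log window:
  2: enter process_batch: 5 items against 1
  3: enter mix_signals: 5 items against 1
  4: match at position 2
  5: stage result 3
Execution walk:
  mix_signals([10, 8, 1, 6, 3], 1) -> None  [called from process_batch, line 9]
Log origins:
  1: emitted by main (line 17)
  2: emitted by process_batch (line 8)
  3: emitted by mix_signals (line 2)
  4: emitted by process_batch (line 10)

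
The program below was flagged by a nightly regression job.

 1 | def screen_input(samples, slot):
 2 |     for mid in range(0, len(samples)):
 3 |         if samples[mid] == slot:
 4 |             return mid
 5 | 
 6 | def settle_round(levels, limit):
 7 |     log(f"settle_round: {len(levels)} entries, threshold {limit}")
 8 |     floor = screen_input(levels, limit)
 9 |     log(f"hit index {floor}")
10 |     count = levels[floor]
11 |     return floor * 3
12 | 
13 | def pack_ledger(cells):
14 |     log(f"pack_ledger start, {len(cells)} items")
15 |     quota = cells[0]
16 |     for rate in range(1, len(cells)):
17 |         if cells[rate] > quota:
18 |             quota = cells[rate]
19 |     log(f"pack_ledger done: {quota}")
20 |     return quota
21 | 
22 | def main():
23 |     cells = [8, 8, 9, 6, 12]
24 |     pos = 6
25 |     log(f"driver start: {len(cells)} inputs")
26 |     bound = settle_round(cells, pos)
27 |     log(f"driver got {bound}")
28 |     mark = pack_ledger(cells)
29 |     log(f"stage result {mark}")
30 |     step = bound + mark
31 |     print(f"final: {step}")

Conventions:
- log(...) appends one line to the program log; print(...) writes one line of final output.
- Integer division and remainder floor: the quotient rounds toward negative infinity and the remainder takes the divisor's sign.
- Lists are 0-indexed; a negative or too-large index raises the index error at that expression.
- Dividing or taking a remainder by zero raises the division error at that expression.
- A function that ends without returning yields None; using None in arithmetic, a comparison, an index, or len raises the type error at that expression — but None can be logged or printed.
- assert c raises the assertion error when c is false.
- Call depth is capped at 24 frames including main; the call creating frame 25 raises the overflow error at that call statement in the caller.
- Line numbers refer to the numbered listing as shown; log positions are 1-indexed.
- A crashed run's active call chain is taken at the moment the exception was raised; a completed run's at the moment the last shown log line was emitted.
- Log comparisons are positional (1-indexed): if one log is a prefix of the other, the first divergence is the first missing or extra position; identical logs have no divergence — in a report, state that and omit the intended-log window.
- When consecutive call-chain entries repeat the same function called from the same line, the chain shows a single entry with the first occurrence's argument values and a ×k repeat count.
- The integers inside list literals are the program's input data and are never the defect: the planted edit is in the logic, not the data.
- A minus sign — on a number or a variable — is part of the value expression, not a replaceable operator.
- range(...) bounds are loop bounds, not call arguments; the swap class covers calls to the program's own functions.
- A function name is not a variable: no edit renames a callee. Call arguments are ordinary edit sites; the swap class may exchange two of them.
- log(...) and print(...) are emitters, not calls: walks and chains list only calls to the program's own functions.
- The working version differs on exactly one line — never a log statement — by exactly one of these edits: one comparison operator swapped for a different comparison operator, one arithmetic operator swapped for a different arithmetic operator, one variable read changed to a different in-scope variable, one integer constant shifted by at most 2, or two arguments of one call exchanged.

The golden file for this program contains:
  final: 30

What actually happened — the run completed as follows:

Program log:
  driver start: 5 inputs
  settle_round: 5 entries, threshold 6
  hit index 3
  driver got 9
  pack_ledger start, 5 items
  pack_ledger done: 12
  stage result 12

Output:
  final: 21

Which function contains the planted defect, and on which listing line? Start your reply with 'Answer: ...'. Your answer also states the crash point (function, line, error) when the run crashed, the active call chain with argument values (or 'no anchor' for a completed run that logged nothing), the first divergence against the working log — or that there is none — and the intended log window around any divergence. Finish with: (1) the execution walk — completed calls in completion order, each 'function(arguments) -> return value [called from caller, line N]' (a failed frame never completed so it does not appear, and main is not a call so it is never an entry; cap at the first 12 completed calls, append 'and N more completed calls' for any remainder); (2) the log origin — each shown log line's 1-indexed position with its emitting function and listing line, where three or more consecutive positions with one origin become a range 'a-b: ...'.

Answer: the defect is in settle_round at line 11.
Core observation: Position 4 is the first bad log line: 'driver got 9' should read 'driver got 18'.
Call chain: main.
First divergence: at position 4 the run shows 'driver got 9' where the working version logs 'driver got 18'.
Intended log window:
  2: settle_round: 5 entries, threshold 6
  3: hit index 3
  4: driver got 18
  5: pack_ledger start, 5 items
Execution walk:
  screen_input([8, 8, 9, 6, 12], 6) -> 3  [called from settle_round, line 8]
  settle_round([8, 8, 9, 6, 12], 6) -> 9  [called from main, line 26]
  pack_ledger([8, 8, 9, 6, 12]) -> 12  [called from main, line 28]
Log origin:
  1: logged in main at line 25
  2: logged in settle_round at line 7
  3: logged in settle_round at line 9
  4: logged in main at line 27
  5: logged in pack_ledger at line 14
  6: logged in pack_ledger at line 19
  7: logged in main at line 29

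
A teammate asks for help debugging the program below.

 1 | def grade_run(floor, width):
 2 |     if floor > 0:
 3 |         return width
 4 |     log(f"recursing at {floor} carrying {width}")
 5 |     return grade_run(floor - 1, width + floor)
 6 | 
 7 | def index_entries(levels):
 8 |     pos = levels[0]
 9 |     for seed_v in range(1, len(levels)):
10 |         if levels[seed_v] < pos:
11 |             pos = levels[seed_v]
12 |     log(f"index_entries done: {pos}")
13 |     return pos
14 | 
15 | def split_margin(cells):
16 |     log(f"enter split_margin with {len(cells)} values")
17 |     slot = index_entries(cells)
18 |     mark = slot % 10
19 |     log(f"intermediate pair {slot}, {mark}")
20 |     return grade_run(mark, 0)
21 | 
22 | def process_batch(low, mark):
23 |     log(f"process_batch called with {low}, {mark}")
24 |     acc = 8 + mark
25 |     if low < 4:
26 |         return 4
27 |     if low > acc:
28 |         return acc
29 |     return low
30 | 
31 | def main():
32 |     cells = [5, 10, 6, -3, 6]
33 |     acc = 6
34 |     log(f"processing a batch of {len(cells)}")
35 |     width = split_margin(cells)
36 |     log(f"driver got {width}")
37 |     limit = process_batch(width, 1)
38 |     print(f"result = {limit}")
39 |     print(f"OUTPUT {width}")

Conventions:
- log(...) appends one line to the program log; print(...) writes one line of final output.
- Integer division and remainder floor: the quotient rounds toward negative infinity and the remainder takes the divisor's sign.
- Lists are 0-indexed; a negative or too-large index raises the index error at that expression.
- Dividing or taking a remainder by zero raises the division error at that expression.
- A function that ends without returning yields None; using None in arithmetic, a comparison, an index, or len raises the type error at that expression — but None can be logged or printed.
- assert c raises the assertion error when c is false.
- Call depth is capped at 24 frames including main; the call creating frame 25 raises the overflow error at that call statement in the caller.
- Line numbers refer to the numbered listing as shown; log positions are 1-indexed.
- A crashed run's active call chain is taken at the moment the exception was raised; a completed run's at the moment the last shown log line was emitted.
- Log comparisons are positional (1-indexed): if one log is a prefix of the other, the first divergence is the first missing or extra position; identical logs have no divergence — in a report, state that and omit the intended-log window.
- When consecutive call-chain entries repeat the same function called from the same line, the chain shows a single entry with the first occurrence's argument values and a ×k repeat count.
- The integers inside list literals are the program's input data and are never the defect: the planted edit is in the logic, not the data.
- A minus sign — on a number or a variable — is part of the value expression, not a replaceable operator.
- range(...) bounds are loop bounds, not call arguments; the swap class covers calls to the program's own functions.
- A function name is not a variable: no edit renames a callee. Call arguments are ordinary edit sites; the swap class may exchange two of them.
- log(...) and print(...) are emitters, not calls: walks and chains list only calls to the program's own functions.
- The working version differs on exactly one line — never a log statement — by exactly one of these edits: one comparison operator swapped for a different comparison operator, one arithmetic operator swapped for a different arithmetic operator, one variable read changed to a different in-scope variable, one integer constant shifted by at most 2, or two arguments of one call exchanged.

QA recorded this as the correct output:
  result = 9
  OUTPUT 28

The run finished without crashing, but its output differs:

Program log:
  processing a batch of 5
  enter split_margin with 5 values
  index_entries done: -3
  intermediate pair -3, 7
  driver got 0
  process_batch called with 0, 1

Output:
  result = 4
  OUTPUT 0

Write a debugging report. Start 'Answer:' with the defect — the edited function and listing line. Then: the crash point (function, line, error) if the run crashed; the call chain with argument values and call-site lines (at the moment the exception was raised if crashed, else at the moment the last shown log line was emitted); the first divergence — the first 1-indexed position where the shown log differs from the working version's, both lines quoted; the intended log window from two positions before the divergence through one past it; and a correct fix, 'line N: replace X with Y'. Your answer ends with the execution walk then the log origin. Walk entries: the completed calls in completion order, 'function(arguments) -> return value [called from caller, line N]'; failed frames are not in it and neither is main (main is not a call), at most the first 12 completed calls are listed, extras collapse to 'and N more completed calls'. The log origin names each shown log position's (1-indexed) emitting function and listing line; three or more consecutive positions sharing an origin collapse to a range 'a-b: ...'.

Answer: the defect is in grade_run at line 2.
The tell: The earliest visible damage is log position 5 — 'driver got 0' rather than the intended 'recursing at 7 carrying 0'.
Call chain: main -> process_batch(0, 1) (called at line 37).
First divergence: at position 5 the run shows 'driver got 0' where the working version logs 'recursing at 7 carrying 0'.
Intended log window:
  3: index_entries done: -3
  4: intermediate pair -3, 7
  5: recursing at 7 carrying 0
  6: recursing at 6 carrying 7
Execution walk:
  index_entries([5, 10, 6, -3, 6]) -> -3  [called from split_margin, line 17]
  grade_run(7, 0) -> 0  [called from split_margin, line 20]
  split_margin([5, 10, 6, -3, 6]) -> 0  [called from main, line 35]
  process_batch(0, 1) -> 4  [called from main, line 37]
Origin of each log line:
  1 — main, line 34
  2 — split_margin, line 16
  3 — index_entries, line 12
  4 — split_margin, line 19
  5 — main, line 36
  6 — process_batch, line 23
A correct fix: line 2: replace `>` with `<=`.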